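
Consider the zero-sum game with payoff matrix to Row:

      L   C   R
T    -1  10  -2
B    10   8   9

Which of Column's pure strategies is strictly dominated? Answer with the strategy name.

R holds Row's payoff strictly below L in every row: -2 < -1, 9 < 10.
So L is strictly dominated for Column.

L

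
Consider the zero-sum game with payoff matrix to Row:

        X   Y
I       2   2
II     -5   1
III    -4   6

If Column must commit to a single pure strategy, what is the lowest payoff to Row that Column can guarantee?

2

Column maxima: X → 2, Y → 6.
The smallest of these is 2.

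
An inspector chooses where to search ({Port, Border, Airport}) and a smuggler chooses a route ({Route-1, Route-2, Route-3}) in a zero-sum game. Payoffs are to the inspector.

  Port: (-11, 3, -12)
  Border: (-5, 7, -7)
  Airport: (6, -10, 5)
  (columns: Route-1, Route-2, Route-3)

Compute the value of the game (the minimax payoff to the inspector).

-35/29

Row minima: Port → -12, Border → -7, Airport → -10; maximin = -7.
Column maxima: Route-1 → 6, Route-2 → 7, Route-3 → 5; minimax = 5.
-7 ≠ 5, so there is no saddle point; optimal play is mixed.
Port is strictly dominated by Border, so the inspector never plays it.
Route-1 is strictly dominated by Route-3 (it gives the inspector strictly more in every row), so the smuggler never plays it.
On the remaining 2×2 (Border, Airport vs Route-2, Route-3):
Let the inspector play Border with probability p. Expected payoff against Route-2: 7p + (-10)(1−p) = 17p − 10; against Route-3: (-7)p + 5(1−p) = −12p + 5.
Setting these equal: 17p − 10 = −12p + 5 ⇒ 29p = 15 ⇒ p = 15/29, and the value is (17)·(15/29) − 10 = -35/29.
For the smuggler: with q = P(Route-2), equating Border's and Airport's payoffs gives 14q − 7 = −15q + 5 ⇒ q = 12/29.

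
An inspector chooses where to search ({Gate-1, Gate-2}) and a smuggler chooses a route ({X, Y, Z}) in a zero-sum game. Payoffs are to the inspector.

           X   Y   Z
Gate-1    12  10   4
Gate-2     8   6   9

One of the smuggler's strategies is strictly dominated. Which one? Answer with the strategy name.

X

Y holds the inspector's payoff strictly below X in every row: 10 < 12, 6 < 8.
So X is strictly dominated for the smuggler.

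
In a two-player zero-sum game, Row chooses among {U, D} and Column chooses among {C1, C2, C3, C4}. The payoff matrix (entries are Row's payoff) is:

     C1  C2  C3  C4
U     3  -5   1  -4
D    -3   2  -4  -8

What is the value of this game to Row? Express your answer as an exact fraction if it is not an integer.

Row minima: U → -5, D → -8; maximin = -5.
Column maxima: C1 → 3, C2 → 2, C3 → 1, C4 → -4; minimax = -4.
-5 ≠ -4, so there is no saddle point; optimal play is mixed.
C1 is strictly dominated by C3 (it gives Row strictly more in every row), so Column never plays it.
C3 is strictly dominated by C4 (it gives Row strictly more in every row), so Column never plays it.
On the remaining 2×2 (U, D vs C2, C4):
Let Row play U with probability p. Expected payoff against C2: (-5)p + 2(1−p) = −7p + 2; against C4: (-4)p + (-8)(1−p) = 4p − 8.
Setting these equal: −7p + 2 = 4p − 8 ⇒ −11p = -10 ⇒ p = 10/11, and the value is (-7)·(10/11) + 2 = -48/11.
For Column: with q = P(C2), equating U's and D's payoffs gives −q − 4 = 10q − 8 ⇒ q = 4/11.

-48/11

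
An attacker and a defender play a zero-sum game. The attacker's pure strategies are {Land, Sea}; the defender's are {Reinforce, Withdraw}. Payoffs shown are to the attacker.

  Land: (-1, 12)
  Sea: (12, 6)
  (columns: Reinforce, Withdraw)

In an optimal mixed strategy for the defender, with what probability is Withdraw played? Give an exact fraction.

13/19

Row minima: Land → -1, Sea → 6; maximin = 6.
Column maxima: Reinforce → 12, Withdraw → 12; minimax = 12.
6 ≠ 12, so there is no saddle point; optimal play is mixed.
Let the attacker play Land with probability p. Expected payoff against Reinforce: (-1)p + 12(1−p) = −13p + 12; against Withdraw: 12p + 6(1−p) = 6p + 6.
Setting these equal: −13p + 12 = 6p + 6 ⇒ −19p = -6 ⇒ p = 6/19, and the value is (-13)·(6/19) + 12 = 150/19.
For the defender: with q = P(Reinforce), equating Land's and Sea's payoffs gives −13q + 12 = 6q + 6 ⇒ q = 6/19.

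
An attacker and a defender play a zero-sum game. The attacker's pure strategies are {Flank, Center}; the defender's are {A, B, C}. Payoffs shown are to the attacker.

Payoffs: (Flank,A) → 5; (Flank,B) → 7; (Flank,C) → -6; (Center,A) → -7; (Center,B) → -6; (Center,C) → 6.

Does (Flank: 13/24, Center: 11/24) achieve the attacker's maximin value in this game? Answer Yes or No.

Yes

Against A this mix gives (13/24)·5 + (11/24)·(-7) = -1/2.
Against B this mix gives (13/24)·7 + (11/24)·(-6) = 25/24.
Against C this mix gives (13/24)·(-6) + (11/24)·6 = -1/2.
All of the defender's active replies (A, C) yield -1/2, and no column does worse for the attacker. The mix makes the defender indifferent and guarantees -1/2, so it is optimal.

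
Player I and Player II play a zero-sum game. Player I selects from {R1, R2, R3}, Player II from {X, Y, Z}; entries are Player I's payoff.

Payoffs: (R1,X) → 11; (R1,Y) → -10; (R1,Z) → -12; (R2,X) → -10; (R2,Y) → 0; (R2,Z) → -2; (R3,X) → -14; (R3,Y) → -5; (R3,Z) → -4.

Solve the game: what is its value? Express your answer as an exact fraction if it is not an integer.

Row minima: R1 → -12, R2 → -10, R3 → -14; maximin = -10.
Column maxima: X → 11, Y → 0, Z → -2; minimax = -2.
-10 ≠ -2, so there is no saddle point; optimal play is mixed.
R3 is strictly dominated by R2, so Player I never plays it.
With R3 eliminated, Y is strictly dominated by Z (it gives Player I strictly more in every remaining row), so Player II never plays it.
On the remaining 2×2 (R1, R2 vs X, Z):
Let Player I play R1 with probability p. Expected payoff against X: 11p + (-10)(1−p) = 21p − 10; against Z: (-12)p + (-2)(1−p) = −10p − 2.
Setting these equal: 21p − 10 = −10p − 2 ⇒ 31p = 8 ⇒ p = 8/31, and the value is (21)·(8/31) − 10 = -142/31.
For Player II: with q = P(X), equating R1's and R2's payoffs gives 23q − 12 = −8q − 2 ⇒ q = 10/31.

-142/31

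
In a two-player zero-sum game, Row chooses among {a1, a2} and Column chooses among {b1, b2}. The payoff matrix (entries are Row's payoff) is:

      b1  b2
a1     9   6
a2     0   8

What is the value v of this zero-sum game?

72/11

Row minima: a1 → 6, a2 → 0; maximin = 6.
Column maxima: b1 → 9, b2 → 8; minimax = 8.
6 ≠ 8, so there is no saddle point; optimal play is mixed.
Let Row play a1 with probability p. Expected payoff against b1: 9p + 0(1−p) = 9p; against b2: 6p + 8(1−p) = −2p + 8.
Setting these equal: 9p = −2p + 8 ⇒ 11p = 8 ⇒ p = 8/11, and the value is (9)·(8/11) = 72/11.
For Column: with q = P(b1), equating a1's and a2's payoffs gives 3q + 6 = −8q + 8 ⇒ q = 2/11.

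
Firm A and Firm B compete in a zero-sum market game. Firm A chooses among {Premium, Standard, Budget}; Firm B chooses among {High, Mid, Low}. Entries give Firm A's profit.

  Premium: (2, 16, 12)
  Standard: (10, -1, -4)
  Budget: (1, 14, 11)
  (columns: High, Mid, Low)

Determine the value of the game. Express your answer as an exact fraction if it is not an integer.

Row minima: Premium → 2, Standard → -4, Budget → 1; maximin = 2.
Column maxima: High → 10, Mid → 16, Low → 12; minimax = 10.
2 ≠ 10, so there is no saddle point; optimal play is mixed.
Budget is strictly dominated by Premium, so Firm A never plays it.
Mid is strictly dominated by Low (it gives Firm A strictly more in every row), so Firm B never plays it.
On the remaining 2×2 (Premium, Standard vs High, Low):
Let Firm A play Premium with probability p. Expected payoff against High: 2p + 10(1−p) = −8p + 10; against Low: 12p + (-4)(1−p) = 16p − 4.
Setting these equal: −8p + 10 = 16p − 4 ⇒ −24p = -14 ⇒ p = 7/12, and the value is (-8)·(7/12) + 10 = 16/3.
For Firm B: with q = P(High), equating Premium's and Standard's payoffs gives −10q + 12 = 14q − 4 ⇒ q = 2/3.

16/3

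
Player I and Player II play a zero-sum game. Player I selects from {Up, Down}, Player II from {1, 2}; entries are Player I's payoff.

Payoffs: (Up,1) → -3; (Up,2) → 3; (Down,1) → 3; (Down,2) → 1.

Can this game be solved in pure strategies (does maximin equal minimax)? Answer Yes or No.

No

Row minima: Up → -3, Down → 1; maximin = 1.
Column maxima: 1 → 3, 2 → 3; minimax = 3.
1 ≠ 3, so no pure-strategy equilibrium exists.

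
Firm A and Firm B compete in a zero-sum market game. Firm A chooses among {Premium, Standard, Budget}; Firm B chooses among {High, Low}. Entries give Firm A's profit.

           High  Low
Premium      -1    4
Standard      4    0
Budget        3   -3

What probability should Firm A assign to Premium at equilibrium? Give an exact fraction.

4/9

Row minima: Premium → -1, Standard → 0, Budget → -3; maximin = 0.
Column maxima: High → 4, Low → 4; minimax = 4.
0 ≠ 4, so there is no saddle point; optimal play is mixed.
Budget is strictly dominated by Standard, so Firm A never plays it.
On the remaining 2×2 (Premium, Standard vs High, Low):
Let Firm A play Premium with probability p. Expected payoff against High: (-1)p + 4(1−p) = −5p + 4; against Low: 4p + 0(1−p) = 4p.
Setting these equal: −5p + 4 = 4p ⇒ −9p = -4 ⇒ p = 4/9, and the value is (-5)·(4/9) + 4 = 16/9.
For Firm B: with q = P(High), equating Premium's and Standard's payoffs gives −5q + 4 = 4q ⇒ q = 4/9.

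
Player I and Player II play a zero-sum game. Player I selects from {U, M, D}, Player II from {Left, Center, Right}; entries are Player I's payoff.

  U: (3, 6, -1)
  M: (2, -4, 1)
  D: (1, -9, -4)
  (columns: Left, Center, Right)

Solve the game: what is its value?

1/6

Row minima: U → -1, M → -4, D → -9; maximin = -1.
Column maxima: Left → 3, Center → 6, Right → 1; minimax = 1.
-1 ≠ 1, so there is no saddle point; optimal play is mixed.
D is strictly dominated by U, so Player I never plays it.
Left is strictly dominated by Right (it gives Player I strictly more in every row), so Player II never plays it.
On the remaining 2×2 (U, M vs Center, Right):
Let Player I play U with probability p. Expected payoff against Center: 6p + (-4)(1−p) = 10p − 4; against Right: (-1)p + 1(1−p) = −2p + 1.
Setting these equal: 10p − 4 = −2p + 1 ⇒ 12p = 5 ⇒ p = 5/12, and the value is (10)·(5/12) − 4 = 1/6.
For Player II: with q = P(Center), equating U's and M's payoffs gives 7q − 1 = −5q + 1 ⇒ q = 1/6.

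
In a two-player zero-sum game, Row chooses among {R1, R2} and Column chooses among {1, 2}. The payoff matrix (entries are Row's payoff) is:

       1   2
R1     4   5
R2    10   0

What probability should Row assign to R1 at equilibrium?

10/11

Row minima: R1 → 4, R2 → 0; maximin = 4.
Column maxima: 1 → 10, 2 → 5; minimax = 5.
4 ≠ 5, so there is no saddle point; optimal play is mixed.
Let Row play R1 with probability p. Expected payoff against 1: 4p + 10(1−p) = −6p + 10; against 2: 5p + 0(1−p) = 5p.
Setting these equal: −6p + 10 = 5p ⇒ −11p = -10 ⇒ p = 10/11, and the value is (-6)·(10/11) + 10 = 50/11.
For Column: with q = P(1), equating R1's and R2's payoffs gives −q + 5 = 10q ⇒ q = 5/11.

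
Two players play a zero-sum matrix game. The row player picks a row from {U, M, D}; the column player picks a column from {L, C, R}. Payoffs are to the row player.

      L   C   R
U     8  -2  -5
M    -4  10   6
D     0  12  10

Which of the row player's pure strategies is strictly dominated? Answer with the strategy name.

M

D gives a strictly higher payoff than M against every column: 0 > -4, 12 > 10, 10 > 6.
So M is strictly dominated and the row player never plays it.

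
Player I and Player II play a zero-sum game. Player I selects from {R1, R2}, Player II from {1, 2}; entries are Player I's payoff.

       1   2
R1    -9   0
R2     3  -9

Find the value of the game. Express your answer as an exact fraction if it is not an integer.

Row minima: R1 → -9, R2 → -9; maximin = -9.
Column maxima: 1 → 3, 2 → 0; minimax = 0.
-9 ≠ 0, so there is no saddle point; optimal play is mixed.
Let Player I play R1 with probability p. Expected payoff against 1: (-9)p + 3(1−p) = −12p + 3; against 2: 0p + (-9)(1−p) = 9p − 9.
Setting these equal: −12p + 3 = 9p − 9 ⇒ −21p = -12 ⇒ p = 4/7, and the value is (-12)·(4/7) + 3 = -27/7.
For Player II: with q = P(1), equating R1's and R2's payoffs gives −9q = 12q − 9 ⇒ q = 3/7.

-27/7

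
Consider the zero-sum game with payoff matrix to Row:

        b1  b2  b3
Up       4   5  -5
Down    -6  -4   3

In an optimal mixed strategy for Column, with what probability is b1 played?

4/9

Row minima: Up → -5, Down → -6; maximin = -5.
Column maxima: b1 → 4, b2 → 5, b3 → 3; minimax = 3.
-5 ≠ 3, so there is no saddle point; optimal play is mixed.
b2 is strictly dominated by b1 (it gives Row strictly more in every row), so Column never plays it.
On the remaining 2×2 (Up, Down vs b1, b3):
Let Row play Up with probability p. Expected payoff against b1: 4p + (-6)(1−p) = 10p − 6; against b3: (-5)p + 3(1−p) = −8p + 3.
Setting these equal: 10p − 6 = −8p + 3 ⇒ 18p = 9 ⇒ p = 1/2, and the value is (10)·(1/2) − 6 = -1.
For Column: with q = P(b1), equating Up's and Down's payoffs gives 9q − 5 = −9q + 3 ⇒ q = 4/9.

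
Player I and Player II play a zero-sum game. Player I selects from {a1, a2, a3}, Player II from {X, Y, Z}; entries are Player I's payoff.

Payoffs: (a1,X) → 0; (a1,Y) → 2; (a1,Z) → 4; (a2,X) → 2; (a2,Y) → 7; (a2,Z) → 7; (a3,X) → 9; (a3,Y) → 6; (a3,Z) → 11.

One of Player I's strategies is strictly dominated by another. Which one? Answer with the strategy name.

a2 gives a strictly higher payoff than a1 against every column: 2 > 0, 7 > 2, 7 > 4.
So a1 is strictly dominated and Player I never plays it.

a1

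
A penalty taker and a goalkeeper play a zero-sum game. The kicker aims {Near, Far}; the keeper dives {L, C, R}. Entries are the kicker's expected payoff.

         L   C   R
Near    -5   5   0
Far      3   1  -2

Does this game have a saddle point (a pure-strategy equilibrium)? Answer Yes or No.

No

Row minima: Near → -5, Far → -2; maximin = -2.
Column maxima: L → 3, C → 5, R → 0; minimax = 0.
-2 ≠ 0, so no pure-strategy equilibrium exists.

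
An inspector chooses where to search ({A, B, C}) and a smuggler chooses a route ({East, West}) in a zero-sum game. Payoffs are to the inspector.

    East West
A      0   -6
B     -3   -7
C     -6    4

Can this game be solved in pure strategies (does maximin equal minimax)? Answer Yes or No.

Row minima: A → -6, B → -7, C → -6; maximin = -6.
Column maxima: East → 0, West → 4; minimax = 0.
-6 ≠ 0, so no pure-strategy equilibrium exists.

No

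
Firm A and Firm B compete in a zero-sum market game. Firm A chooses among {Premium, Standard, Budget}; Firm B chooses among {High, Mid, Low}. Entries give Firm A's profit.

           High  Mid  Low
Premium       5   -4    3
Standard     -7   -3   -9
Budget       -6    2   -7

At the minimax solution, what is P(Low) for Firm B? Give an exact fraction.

Row minima: Premium → -4, Standard → -9, Budget → -7; maximin = -4.
Column maxima: High → 5, Mid → 2, Low → 3; minimax = 2.
-4 ≠ 2, so there is no saddle point; optimal play is mixed.
Standard is strictly dominated by Budget, so Firm A never plays it.
High is strictly dominated by Low (it gives Firm A strictly more in every row), so Firm B never plays it.
On the remaining 2×2 (Premium, Budget vs Mid, Low):
Let Firm A play Premium with probability p. Expected payoff against Mid: (-4)p + 2(1−p) = −6p + 2; against Low: 3p + (-7)(1−p) = 10p − 7.
Setting these equal: −6p + 2 = 10p − 7 ⇒ −16p = -9 ⇒ p = 9/16, and the value is (-6)·(9/16) + 2 = -11/8.
For Firm B: with q = P(Mid), equating Premium's and Budget's payoffs gives −7q + 3 = 9q − 7 ⇒ q = 5/8.

3/8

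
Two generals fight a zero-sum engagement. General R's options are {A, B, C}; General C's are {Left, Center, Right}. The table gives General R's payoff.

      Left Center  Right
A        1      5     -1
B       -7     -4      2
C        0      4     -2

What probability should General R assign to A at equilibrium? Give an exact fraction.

9/11

Row minima: A → -1, B → -7, C → -2; maximin = -1.
Column maxima: Left → 1, Center → 5, Right → 2; minimax = 1.
-1 ≠ 1, so there is no saddle point; optimal play is mixed.
C is strictly dominated by A, so General R never plays it.
Center is strictly dominated by Left (it gives General R strictly more in every row), so General C never plays it.
On the remaining 2×2 (A, B vs Left, Right):
Let General R play A with probability p. Expected payoff against Left: 1p + (-7)(1−p) = 8p − 7; against Right: (-1)p + 2(1−p) = −3p + 2.
Setting these equal: 8p − 7 = −3p + 2 ⇒ 11p = 9 ⇒ p = 9/11, and the value is (8)·(9/11) − 7 = -5/11.
For General C: with q = P(Left), equating A's and B's payoffs gives 2q − 1 = −9q + 2 ⇒ q = 3/11.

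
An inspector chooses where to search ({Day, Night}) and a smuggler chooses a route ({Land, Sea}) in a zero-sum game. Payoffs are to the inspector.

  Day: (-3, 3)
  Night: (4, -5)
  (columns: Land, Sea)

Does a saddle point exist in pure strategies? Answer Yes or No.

Row minima: Day → -3, Night → -5; maximin = -3.
Column maxima: Land → 4, Sea → 3; minimax = 3.
-3 ≠ 3, so no pure-strategy equilibrium exists.

No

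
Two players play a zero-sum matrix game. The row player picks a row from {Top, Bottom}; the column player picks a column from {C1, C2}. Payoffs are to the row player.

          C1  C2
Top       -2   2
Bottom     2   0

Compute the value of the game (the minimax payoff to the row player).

Row minima: Top → -2, Bottom → 0; maximin = 0.
Column maxima: C1 → 2, C2 → 2; minimax = 2.
0 ≠ 2, so there is no saddle point; optimal play is mixed.
Let the row player play Top with probability p. Expected payoff against C1: (-2)p + 2(1−p) = −4p + 2; against C2: 2p + 0(1−p) = 2p.
Setting these equal: −4p + 2 = 2p ⇒ −6p = -2 ⇒ p = 1/3, and the value is (-4)·(1/3) + 2 = 2/3.
For the column player: with q = P(C1), equating Top's and Bottom's payoffs gives −4q + 2 = 2q ⇒ q = 1/3.

2/3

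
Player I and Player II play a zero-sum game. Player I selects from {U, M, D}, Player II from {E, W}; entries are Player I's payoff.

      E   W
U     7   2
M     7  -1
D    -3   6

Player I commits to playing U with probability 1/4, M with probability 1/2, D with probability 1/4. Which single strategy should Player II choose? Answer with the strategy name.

If Player II plays E, Player I's expected payoff is (1/4)·7 + (1/2)·7 + (1/4)·(-3) = 9/2.
If Player II plays W, Player I's expected payoff is (1/4)·2 + (1/2)·(-1) + (1/4)·6 = 3/2.
Player II minimizes Player I's payoff; the smallest is 3/2, so the best response is W.

W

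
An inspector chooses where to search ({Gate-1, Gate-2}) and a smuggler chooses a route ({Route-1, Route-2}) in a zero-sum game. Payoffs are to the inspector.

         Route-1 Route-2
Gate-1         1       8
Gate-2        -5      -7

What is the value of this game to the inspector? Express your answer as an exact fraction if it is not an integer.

Row minima: Gate-1 → 1, Gate-2 → -7; maximin = 1.
Column maxima: Route-1 → 1, Route-2 → 8; minimax = 1.
Since maximin = minimax = 1, there is a saddle point and the value is 1.

1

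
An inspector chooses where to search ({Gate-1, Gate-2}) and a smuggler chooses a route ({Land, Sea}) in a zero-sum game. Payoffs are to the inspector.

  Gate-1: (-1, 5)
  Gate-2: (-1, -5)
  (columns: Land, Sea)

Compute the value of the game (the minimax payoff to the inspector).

-1

Row minima: Gate-1 → -1, Gate-2 → -5; maximin = -1.
Column maxima: Land → -1, Sea → 5; minimax = -1.
Since maximin = minimax = -1, there is a saddle point and the value is -1.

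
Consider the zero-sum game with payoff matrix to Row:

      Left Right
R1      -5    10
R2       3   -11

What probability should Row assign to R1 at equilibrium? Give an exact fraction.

14/29

Row minima: R1 → -5, R2 → -11; maximin = -5.
Column maxima: Left → 3, Right → 10; minimax = 3.
-5 ≠ 3, so there is no saddle point; optimal play is mixed.
Let Row play R1 with probability p. Expected payoff against Left: (-5)p + 3(1−p) = −8p + 3; against Right: 10p + (-11)(1−p) = 21p − 11.
Setting these equal: −8p + 3 = 21p − 11 ⇒ −29p = -14 ⇒ p = 14/29, and the value is (-8)·(14/29) + 3 = -25/29.
For Column: with q = P(Left), equating R1's and R2's payoffs gives −15q + 10 = 14q − 11 ⇒ q = 21/29.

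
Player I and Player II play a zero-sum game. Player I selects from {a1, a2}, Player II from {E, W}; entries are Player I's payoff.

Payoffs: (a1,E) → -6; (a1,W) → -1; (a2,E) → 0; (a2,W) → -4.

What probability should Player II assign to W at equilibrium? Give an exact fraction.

Row minima: a1 → -6, a2 → -4; maximin = -4.
Column maxima: E → 0, W → -1; minimax = -1.
-4 ≠ -1, so there is no saddle point; optimal play is mixed.
Let Player I play a1 with probability p. Expected payoff against E: (-6)p + 0(1−p) = −6p; against W: (-1)p + (-4)(1−p) = 3p − 4.
Setting these equal: −6p = 3p − 4 ⇒ −9p = -4 ⇒ p = 4/9, and the value is (-6)·(4/9) = -8/3.
For Player II: with q = P(E), equating a1's and a2's payoffs gives −5q − 1 = 4q − 4 ⇒ q = 1/3.

2/3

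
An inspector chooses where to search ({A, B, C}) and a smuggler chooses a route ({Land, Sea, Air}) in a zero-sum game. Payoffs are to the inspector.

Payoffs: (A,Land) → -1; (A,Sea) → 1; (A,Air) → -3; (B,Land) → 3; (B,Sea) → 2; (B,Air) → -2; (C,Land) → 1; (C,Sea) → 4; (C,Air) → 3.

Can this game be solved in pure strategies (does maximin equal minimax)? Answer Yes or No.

No

Row minima: A → -3, B → -2, C → 1; maximin = 1.
Column maxima: Land → 3, Sea → 4, Air → 3; minimax = 3.
1 ≠ 3, so no pure-strategy equilibrium exists.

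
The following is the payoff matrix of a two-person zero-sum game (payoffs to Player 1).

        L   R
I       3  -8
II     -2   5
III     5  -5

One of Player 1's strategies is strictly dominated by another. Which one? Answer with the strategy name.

III gives a strictly higher payoff than I against every column: 5 > 3, -5 > -8.
So I is strictly dominated and Player 1 never plays it.

I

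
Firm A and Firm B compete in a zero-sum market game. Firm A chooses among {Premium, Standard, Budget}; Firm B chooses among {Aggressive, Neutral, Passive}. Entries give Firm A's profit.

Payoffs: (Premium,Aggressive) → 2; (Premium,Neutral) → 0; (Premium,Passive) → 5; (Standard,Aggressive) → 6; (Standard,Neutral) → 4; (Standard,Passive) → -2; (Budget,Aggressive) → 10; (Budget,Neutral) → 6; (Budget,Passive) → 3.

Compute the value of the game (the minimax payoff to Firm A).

Row minima: Premium → 0, Standard → -2, Budget → 3; maximin = 3.
Column maxima: Aggressive → 10, Neutral → 6, Passive → 5; minimax = 5.
3 ≠ 5, so there is no saddle point; optimal play is mixed.
Standard is strictly dominated by Budget, so Firm A never plays it.
Aggressive is strictly dominated by Neutral (it gives Firm A strictly more in every row), so Firm B never plays it.
On the remaining 2×2 (Premium, Budget vs Neutral, Passive):
Let Firm A play Premium with probability p. Expected payoff against Neutral: 0p + 6(1−p) = −6p + 6; against Passive: 5p + 3(1−p) = 2p + 3.
Setting these equal: −6p + 6 = 2p + 3 ⇒ −8p = -3 ⇒ p = 3/8, and the value is (-6)·(3/8) + 6 = 15/4.
For Firm B: with q = P(Neutral), equating Premium's and Budget's payoffs gives −5q + 5 = 3q + 3 ⇒ q = 1/4.

15/4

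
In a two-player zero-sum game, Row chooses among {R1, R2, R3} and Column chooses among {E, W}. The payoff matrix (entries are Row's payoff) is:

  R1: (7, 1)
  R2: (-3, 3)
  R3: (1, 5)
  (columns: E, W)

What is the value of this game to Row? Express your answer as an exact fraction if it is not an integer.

Row minima: R1 → 1, R2 → -3, R3 → 1; maximin = 1.
Column maxima: E → 7, W → 5; minimax = 5.
1 ≠ 5, so there is no saddle point; optimal play is mixed.
R2 is strictly dominated by R3, so Row never plays it.
On the remaining 2×2 (R1, R3 vs E, W):
Let Row play R1 with probability p. Expected payoff against E: 7p + 1(1−p) = 6p + 1; against W: 1p + 5(1−p) = −4p + 5.
Setting these equal: 6p + 1 = −4p + 5 ⇒ 10p = 4 ⇒ p = 2/5, and the value is (6)·(2/5) + 1 = 17/5.
For Column: with q = P(E), equating R1's and R3's payoffs gives 6q + 1 = −4q + 5 ⇒ q = 2/5.

17/5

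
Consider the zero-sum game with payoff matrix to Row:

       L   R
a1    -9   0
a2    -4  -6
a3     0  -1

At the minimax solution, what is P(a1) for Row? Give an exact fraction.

Row minima: a1 → -9, a2 → -6, a3 → -1; maximin = -1.
Column maxima: L → 0, R → 0; minimax = 0.
-1 ≠ 0, so there is no saddle point; optimal play is mixed.
a2 is strictly dominated by a3, so Row never plays it.
On the remaining 2×2 (a1, a3 vs L, R):
Let Row play a1 with probability p. Expected payoff against L: (-9)p + 0(1−p) = −9p; against R: 0p + (-1)(1−p) = p − 1.
Setting these equal: −9p = p − 1 ⇒ −10p = -1 ⇒ p = 1/10, and the value is (-9)·(1/10) = -9/10.
For Column: with q = P(L), equating a1's and a3's payoffs gives −9q = q − 1 ⇒ q = 1/10.

1/10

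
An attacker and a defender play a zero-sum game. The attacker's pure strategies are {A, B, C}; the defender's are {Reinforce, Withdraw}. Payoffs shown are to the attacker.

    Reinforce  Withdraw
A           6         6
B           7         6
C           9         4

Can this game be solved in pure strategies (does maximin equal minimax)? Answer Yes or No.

Row minima: A → 6, B → 6, C → 4; maximin = 6.
Column maxima: Reinforce → 9, Withdraw → 6; minimax = 6.
maximin = minimax = 6, so a saddle point exists.

Yes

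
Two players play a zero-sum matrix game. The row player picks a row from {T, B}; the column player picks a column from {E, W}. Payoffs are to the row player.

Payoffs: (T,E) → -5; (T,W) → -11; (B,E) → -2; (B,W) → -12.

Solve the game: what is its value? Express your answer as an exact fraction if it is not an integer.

-11

Row minima: T → -11, B → -12; maximin = -11.
Column maxima: E → -2, W → -11; minimax = -11.
Since maximin = minimax = -11, there is a saddle point and the value is -11.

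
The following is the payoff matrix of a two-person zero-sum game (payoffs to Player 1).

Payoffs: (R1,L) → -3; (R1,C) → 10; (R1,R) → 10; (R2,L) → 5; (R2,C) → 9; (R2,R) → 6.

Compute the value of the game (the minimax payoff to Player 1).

Row minima: R1 → -3, R2 → 5; maximin = 5.
Column maxima: L → 5, C → 10, R → 10; minimax = 5.
Since maximin = minimax = 5, there is a saddle point and the value is 5.

5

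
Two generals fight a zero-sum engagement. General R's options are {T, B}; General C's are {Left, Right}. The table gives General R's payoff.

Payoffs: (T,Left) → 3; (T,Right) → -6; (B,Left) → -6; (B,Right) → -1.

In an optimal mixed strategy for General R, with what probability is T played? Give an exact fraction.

5/14

Row minima: T → -6, B → -6; maximin = -6.
Column maxima: Left → 3, Right → -1; minimax = -1.
-6 ≠ -1, so there is no saddle point; optimal play is mixed.
Let General R play T with probability p. Expected payoff against Left: 3p + (-6)(1−p) = 9p − 6; against Right: (-6)p + (-1)(1−p) = −5p − 1.
Setting these equal: 9p − 6 = −5p − 1 ⇒ 14p = 5 ⇒ p = 5/14, and the value is (9)·(5/14) − 6 = -39/14.
For General C: with q = P(Left), equating T's and B's payoffs gives 9q − 6 = −5q − 1 ⇒ q = 5/14.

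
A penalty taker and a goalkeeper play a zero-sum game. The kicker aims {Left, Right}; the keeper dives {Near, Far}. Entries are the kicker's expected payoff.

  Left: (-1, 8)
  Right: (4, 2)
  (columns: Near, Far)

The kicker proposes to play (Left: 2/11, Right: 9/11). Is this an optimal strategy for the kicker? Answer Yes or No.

Yes

Against Near this mix gives (2/11)·(-1) + (9/11)·4 = 34/11.
Against Far this mix gives (2/11)·8 + (9/11)·2 = 34/11.
All of the keeper's active replies (Near, Far) yield 34/11, and no column does worse for the kicker. The mix makes the keeper indifferent and guarantees 34/11, so it is optimal.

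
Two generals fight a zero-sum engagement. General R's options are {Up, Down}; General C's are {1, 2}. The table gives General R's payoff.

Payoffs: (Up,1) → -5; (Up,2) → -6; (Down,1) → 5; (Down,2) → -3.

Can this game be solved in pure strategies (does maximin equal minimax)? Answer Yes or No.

Yes

Row minima: Up → -6, Down → -3; maximin = -3.
Column maxima: 1 → 5, 2 → -3; minimax = -3.
maximin = minimax = -3, so a saddle point exists.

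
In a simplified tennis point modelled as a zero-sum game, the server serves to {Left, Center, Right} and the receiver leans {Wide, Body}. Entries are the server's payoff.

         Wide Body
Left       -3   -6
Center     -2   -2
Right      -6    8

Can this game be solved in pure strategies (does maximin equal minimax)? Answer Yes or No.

Yes

Row minima: Left → -6, Center → -2, Right → -6; maximin = -2.
Column maxima: Wide → -2, Body → 8; minimax = -2.
maximin = minimax = -2, so a saddle point exists.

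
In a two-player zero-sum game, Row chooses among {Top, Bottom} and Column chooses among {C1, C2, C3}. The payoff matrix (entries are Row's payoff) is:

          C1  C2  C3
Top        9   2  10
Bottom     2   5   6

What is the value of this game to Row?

Row minima: Top → 2, Bottom → 2; maximin = 2.
Column maxima: C1 → 9, C2 → 5, C3 → 10; minimax = 5.
2 ≠ 5, so there is no saddle point; optimal play is mixed.
C3 is strictly dominated by C1 (it gives Row strictly more in every row), so Column never plays it.
On the remaining 2×2 (Top, Bottom vs C1, C2):
Let Row play Top with probability p. Expected payoff against C1: 9p + 2(1−p) = 7p + 2; against C2: 2p + 5(1−p) = −3p + 5.
Setting these equal: 7p + 2 = −3p + 5 ⇒ 10p = 3 ⇒ p = 3/10, and the value is (7)·(3/10) + 2 = 41/10.
For Column: with q = P(C1), equating Top's and Bottom's payoffs gives 7q + 2 = −3q + 5 ⇒ q = 3/10.

41/10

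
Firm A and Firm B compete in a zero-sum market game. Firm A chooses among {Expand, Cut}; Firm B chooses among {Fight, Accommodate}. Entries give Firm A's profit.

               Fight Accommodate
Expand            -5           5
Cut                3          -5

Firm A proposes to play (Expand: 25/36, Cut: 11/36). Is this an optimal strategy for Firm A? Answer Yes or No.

No

Against Fight this mix gives (25/36)·(-5) + (11/36)·3 = -23/9.
Against Accommodate this mix gives (25/36)·5 + (11/36)·(-5) = 35/18.
Firm B will play Fight, holding Firm A to -23/9. Shifting weight toward the row that does better against Fight would raise this floor (the equalizing mix achieves -5/9 against both Fight and Accommodate), so the proposed strategy is not optimal.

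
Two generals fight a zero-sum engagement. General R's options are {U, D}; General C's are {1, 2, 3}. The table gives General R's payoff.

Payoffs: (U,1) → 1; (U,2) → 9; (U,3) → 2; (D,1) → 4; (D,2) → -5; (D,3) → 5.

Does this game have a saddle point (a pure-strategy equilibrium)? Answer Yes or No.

No

Row minima: U → 1, D → -5; maximin = 1.
Column maxima: 1 → 4, 2 → 9, 3 → 5; minimax = 4.
1 ≠ 4, so no pure-strategy equilibrium exists.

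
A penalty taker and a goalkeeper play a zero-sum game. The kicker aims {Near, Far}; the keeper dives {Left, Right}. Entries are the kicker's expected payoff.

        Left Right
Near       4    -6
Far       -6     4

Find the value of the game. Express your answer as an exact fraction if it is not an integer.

-1

Row minima: Near → -6, Far → -6; maximin = -6.
Column maxima: Left → 4, Right → 4; minimax = 4.
-6 ≠ 4, so there is no saddle point; optimal play is mixed.
Let the kicker play Near with probability p. Expected payoff against Left: 4p + (-6)(1−p) = 10p − 6; against Right: (-6)p + 4(1−p) = −10p + 4.
Setting these equal: 10p − 6 = −10p + 4 ⇒ 20p = 10 ⇒ p = 1/2, and the value is (10)·(1/2) − 6 = -1.
For the keeper: with q = P(Left), equating Near's and Far's payoffs gives 10q − 6 = −10q + 4 ⇒ q = 1/2.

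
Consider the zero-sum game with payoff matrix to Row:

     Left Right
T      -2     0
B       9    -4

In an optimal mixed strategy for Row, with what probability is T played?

13/15

Row minima: T → -2, B → -4; maximin = -2.
Column maxima: Left → 9, Right → 0; minimax = 0.
-2 ≠ 0, so there is no saddle point; optimal play is mixed.
Let Row play T with probability p. Expected payoff against Left: (-2)p + 9(1−p) = −11p + 9; against Right: 0p + (-4)(1−p) = 4p − 4.
Setting these equal: −11p + 9 = 4p − 4 ⇒ −15p = -13 ⇒ p = 13/15, and the value is (-11)·(13/15) + 9 = -8/15.
For Column: with q = P(Left), equating T's and B's payoffs gives −2q = 13q − 4 ⇒ q = 4/15.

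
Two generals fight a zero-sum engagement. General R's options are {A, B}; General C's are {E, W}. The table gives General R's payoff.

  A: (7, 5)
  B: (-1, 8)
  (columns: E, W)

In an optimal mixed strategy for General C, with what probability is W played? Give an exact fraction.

Row minima: A → 5, B → -1; maximin = 5.
Column maxima: E → 7, W → 8; minimax = 7.
5 ≠ 7, so there is no saddle point; optimal play is mixed.
Let General R play A with probability p. Expected payoff against E: 7p + (-1)(1−p) = 8p − 1; against W: 5p + 8(1−p) = −3p + 8.
Setting these equal: 8p − 1 = −3p + 8 ⇒ 11p = 9 ⇒ p = 9/11, and the value is (8)·(9/11) − 1 = 61/11.
For General C: with q = P(E), equating A's and B's payoffs gives 2q + 5 = −9q + 8 ⇒ q = 3/11.

8/11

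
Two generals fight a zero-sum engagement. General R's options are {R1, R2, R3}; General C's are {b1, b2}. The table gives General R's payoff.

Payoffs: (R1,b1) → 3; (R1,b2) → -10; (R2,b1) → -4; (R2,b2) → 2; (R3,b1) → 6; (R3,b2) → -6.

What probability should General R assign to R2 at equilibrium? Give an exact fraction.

2/3

Row minima: R1 → -10, R2 → -4, R3 → -6; maximin = -4.
Column maxima: b1 → 6, b2 → 2; minimax = 2.
-4 ≠ 2, so there is no saddle point; optimal play is mixed.
R1 is strictly dominated by R3, so General R never plays it.
On the remaining 2×2 (R2, R3 vs b1, b2):
Let General R play R2 with probability p. Expected payoff against b1: (-4)p + 6(1−p) = −10p + 6; against b2: 2p + (-6)(1−p) = 8p − 6.
Setting these equal: −10p + 6 = 8p − 6 ⇒ −18p = -12 ⇒ p = 2/3, and the value is (-10)·(2/3) + 6 = -2/3.
For General C: with q = P(b1), equating R2's and R3's payoffs gives −6q + 2 = 12q − 6 ⇒ q = 4/9.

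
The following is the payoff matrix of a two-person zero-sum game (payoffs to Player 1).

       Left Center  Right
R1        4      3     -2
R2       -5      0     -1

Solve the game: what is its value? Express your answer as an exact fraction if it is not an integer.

Row minima: R1 → -2, R2 → -5; maximin = -2.
Column maxima: Left → 4, Center → 3, Right → -1; minimax = -1.
-2 ≠ -1, so there is no saddle point; optimal play is mixed.
Center is strictly dominated by Right (it gives Player 1 strictly more in every row), so Player 2 never plays it.
On the remaining 2×2 (R1, R2 vs Left, Right):
Let Player 1 play R1 with probability p. Expected payoff against Left: 4p + (-5)(1−p) = 9p − 5; against Right: (-2)p + (-1)(1−p) = −p − 1.
Setting these equal: 9p − 5 = −p − 1 ⇒ 10p = 4 ⇒ p = 2/5, and the value is (9)·(2/5) − 5 = -7/5.
For Player 2: with q = P(Left), equating R1's and R2's payoffs gives 6q − 2 = −4q − 1 ⇒ q = 1/10.

-7/5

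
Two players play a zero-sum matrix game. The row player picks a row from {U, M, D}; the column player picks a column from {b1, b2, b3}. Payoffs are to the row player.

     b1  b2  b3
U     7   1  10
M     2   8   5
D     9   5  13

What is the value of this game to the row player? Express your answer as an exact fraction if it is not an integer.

31/5

Row minima: U → 1, M → 2, D → 5; maximin = 5.
Column maxima: b1 → 9, b2 → 8, b3 → 13; minimax = 8.
5 ≠ 8, so there is no saddle point; optimal play is mixed.
U is strictly dominated by D, so the row player never plays it.
b3 is strictly dominated by b1 (it gives the row player strictly more in every row), so the column player never plays it.
On the remaining 2×2 (M, D vs b1, b2):
Let the row player play M with probability p. Expected payoff against b1: 2p + 9(1−p) = −7p + 9; against b2: 8p + 5(1−p) = 3p + 5.
Setting these equal: −7p + 9 = 3p + 5 ⇒ −10p = -4 ⇒ p = 2/5, and the value is (-7)·(2/5) + 9 = 31/5.
For the column player: with q = P(b1), equating M's and D's payoffs gives −6q + 8 = 4q + 5 ⇒ q = 3/10.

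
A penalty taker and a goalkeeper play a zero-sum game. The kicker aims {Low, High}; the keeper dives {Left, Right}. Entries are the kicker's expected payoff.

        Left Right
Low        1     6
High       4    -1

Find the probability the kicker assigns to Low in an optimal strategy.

1/2

Row minima: Low → 1, High → -1; maximin = 1.
Column maxima: Left → 4, Right → 6; minimax = 4.
1 ≠ 4, so there is no saddle point; optimal play is mixed.
Let the kicker play Low with probability p. Expected payoff against Left: 1p + 4(1−p) = −3p + 4; against Right: 6p + (-1)(1−p) = 7p − 1.
Setting these equal: −3p + 4 = 7p − 1 ⇒ −10p = -5 ⇒ p = 1/2, and the value is (-3)·(1/2) + 4 = 5/2.
For the keeper: with q = P(Left), equating Low's and High's payoffs gives −5q + 6 = 5q − 1 ⇒ q = 7/10.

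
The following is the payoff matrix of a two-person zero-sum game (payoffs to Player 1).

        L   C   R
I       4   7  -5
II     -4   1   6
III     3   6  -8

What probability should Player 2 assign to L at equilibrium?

11/19

Row minima: I → -5, II → -4, III → -8; maximin = -4.
Column maxima: L → 4, C → 7, R → 6; minimax = 4.
-4 ≠ 4, so there is no saddle point; optimal play is mixed.
III is strictly dominated by I, so Player 1 never plays it.
C is strictly dominated by L (it gives Player 1 strictly more in every row), so Player 2 never plays it.
On the remaining 2×2 (I, II vs L, R):
Let Player 1 play I with probability p. Expected payoff against L: 4p + (-4)(1−p) = 8p − 4; against R: (-5)p + 6(1−p) = −11p + 6.
Setting these equal: 8p − 4 = −11p + 6 ⇒ 19p = 10 ⇒ p = 10/19, and the value is (8)·(10/19) − 4 = 4/19.
For Player 2: with q = P(L), equating I's and II's payoffs gives 9q − 5 = −10q + 6 ⇒ q = 11/19.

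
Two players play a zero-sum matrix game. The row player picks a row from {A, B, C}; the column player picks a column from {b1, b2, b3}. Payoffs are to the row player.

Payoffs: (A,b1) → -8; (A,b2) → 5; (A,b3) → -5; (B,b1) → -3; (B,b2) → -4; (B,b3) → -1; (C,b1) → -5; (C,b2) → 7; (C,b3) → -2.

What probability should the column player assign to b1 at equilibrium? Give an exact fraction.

Row minima: A → -8, B → -4, C → -5; maximin = -4.
Column maxima: b1 → -3, b2 → 7, b3 → -1; minimax = -3.
-4 ≠ -3, so there is no saddle point; optimal play is mixed.
A is strictly dominated by C, so the row player never plays it.
b3 is strictly dominated by b1 (it gives the row player strictly more in every row), so the column player never plays it.
On the remaining 2×2 (B, C vs b1, b2):
Let the row player play B with probability p. Expected payoff against b1: (-3)p + (-5)(1−p) = 2p − 5; against b2: (-4)p + 7(1−p) = −11p + 7.
Setting these equal: 2p − 5 = −11p + 7 ⇒ 13p = 12 ⇒ p = 12/13, and the value is (2)·(12/13) − 5 = -41/13.
For the column player: with q = P(b1), equating B's and C's payoffs gives q − 4 = −12q + 7 ⇒ q = 11/13.

11/13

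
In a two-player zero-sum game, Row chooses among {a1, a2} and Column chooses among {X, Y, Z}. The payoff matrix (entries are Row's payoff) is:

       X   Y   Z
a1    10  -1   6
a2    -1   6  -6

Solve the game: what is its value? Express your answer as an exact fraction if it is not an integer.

30/19

Row minima: a1 → -1, a2 → -6; maximin = -1.
Column maxima: X → 10, Y → 6, Z → 6; minimax = 6.
-1 ≠ 6, so there is no saddle point; optimal play is mixed.
X is strictly dominated by Z (it gives Row strictly more in every row), so Column never plays it.
On the remaining 2×2 (a1, a2 vs Y, Z):
Let Row play a1 with probability p. Expected payoff against Y: (-1)p + 6(1−p) = −7p + 6; against Z: 6p + (-6)(1−p) = 12p − 6.
Setting these equal: −7p + 6 = 12p − 6 ⇒ −19p = -12 ⇒ p = 12/19, and the value is (-7)·(12/19) + 6 = 30/19.
For Column: with q = P(Y), equating a1's and a2's payoffs gives −7q + 6 = 12q − 6 ⇒ q = 12/19.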